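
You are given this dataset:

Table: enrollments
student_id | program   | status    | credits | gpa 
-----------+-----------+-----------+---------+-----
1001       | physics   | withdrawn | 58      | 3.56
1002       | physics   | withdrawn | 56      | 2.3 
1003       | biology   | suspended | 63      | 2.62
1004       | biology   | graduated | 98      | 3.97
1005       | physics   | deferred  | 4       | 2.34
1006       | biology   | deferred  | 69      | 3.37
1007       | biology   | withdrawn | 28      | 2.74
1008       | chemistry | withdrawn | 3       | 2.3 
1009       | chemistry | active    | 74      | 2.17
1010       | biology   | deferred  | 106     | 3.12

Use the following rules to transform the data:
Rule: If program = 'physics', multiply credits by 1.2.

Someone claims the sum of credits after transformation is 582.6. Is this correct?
Yes, the result is correct.

Step 1: Calculate the correct sum after transformation
Step 2: Apply multiplier 1.2 to records where program = 'physics'
Step 3: Correct result = 582.6
Step 4: Claimed result = 582.6
Step 5: 582.6 = 582.6 ✓
Conclusion: The claimed result is correct.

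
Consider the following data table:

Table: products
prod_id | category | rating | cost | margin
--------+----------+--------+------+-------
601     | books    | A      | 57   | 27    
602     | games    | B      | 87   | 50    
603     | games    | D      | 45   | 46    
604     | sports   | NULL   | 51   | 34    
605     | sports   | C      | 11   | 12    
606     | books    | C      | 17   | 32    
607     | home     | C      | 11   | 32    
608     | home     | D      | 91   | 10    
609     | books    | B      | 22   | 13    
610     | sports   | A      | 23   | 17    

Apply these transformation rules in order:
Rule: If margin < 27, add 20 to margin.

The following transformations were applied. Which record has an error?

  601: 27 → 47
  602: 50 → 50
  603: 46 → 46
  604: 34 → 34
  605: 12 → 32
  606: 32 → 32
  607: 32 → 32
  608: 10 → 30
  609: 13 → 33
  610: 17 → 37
Record 601 has an error. The correct transformed value should be 27, not 47.

Step 1: Check each record against the rule
Step 2: Record 601 has margin = 27
Step 3: Since 27 >= 27, the bonus should not have been applied
Step 4: Correct value = 27, but claimed value = 47
Conclusion: Record 601 has the error.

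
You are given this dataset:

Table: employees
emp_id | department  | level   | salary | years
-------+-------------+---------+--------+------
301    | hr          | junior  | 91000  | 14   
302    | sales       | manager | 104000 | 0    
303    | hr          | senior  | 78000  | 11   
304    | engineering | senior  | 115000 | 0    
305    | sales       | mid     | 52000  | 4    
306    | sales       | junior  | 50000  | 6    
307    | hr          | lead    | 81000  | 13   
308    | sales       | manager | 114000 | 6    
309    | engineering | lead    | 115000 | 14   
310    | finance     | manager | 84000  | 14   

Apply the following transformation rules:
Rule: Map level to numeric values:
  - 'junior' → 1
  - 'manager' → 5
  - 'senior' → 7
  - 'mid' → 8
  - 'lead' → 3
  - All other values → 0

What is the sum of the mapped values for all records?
45

Step 1: Apply mapping to each record
Step 2: Count by status:
  'junior': 2 records × 1 = 2
  'manager': 3 records × 5 = 15
  'senior': 2 records × 7 = 14
  'mid': 1 records × 8 = 8
  'lead': 2 records × 3 = 6
Step 3: Sum all mapped values = 45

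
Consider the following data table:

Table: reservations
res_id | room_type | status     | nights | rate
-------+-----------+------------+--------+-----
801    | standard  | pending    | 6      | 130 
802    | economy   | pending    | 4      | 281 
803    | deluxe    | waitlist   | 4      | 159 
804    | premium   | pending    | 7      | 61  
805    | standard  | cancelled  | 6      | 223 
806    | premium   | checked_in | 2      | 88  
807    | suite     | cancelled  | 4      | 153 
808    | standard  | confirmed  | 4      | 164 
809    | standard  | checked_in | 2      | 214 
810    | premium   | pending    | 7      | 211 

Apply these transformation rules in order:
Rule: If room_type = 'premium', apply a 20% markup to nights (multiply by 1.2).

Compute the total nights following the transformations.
49.2

Step 1: Records with room_type = 'premium' have total nights = 16
Step 2: Apply multiplier: 16 × 1.2 = 19.2
Step 3: Other records total: 30
Step 4: Final sum = 19.2 + 30 = 49.2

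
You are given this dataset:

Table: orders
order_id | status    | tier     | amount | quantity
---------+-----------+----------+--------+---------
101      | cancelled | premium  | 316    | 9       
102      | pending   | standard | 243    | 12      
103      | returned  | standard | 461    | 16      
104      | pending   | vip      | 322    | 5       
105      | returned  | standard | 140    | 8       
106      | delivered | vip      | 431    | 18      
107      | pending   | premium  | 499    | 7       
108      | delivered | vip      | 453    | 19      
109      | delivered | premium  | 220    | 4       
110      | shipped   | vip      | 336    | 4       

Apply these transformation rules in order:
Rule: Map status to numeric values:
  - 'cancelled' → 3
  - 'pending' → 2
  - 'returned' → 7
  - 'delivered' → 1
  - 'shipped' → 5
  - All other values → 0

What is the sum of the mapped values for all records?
31

Step 1: Apply mapping to each record
Step 2: Count by status:
  'cancelled': 1 records × 3 = 3
  'pending': 3 records × 2 = 6
  'returned': 2 records × 7 = 14
  'delivered': 3 records × 1 = 3
  'shipped': 1 records × 5 = 5
Step 3: Sum all mapped values = 31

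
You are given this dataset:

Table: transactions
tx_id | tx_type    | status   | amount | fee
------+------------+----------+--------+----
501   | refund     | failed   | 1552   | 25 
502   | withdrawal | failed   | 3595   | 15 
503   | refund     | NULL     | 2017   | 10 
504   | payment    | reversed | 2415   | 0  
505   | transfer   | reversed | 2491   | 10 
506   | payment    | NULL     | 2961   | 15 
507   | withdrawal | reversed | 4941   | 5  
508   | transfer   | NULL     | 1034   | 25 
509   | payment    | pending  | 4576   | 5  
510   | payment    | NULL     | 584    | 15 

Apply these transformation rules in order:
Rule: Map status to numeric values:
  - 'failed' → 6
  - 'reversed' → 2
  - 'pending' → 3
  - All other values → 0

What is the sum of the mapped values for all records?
21

Step 1: Apply mapping to each record
Step 2: Count by status:
  'failed': 2 records × 6 = 12
  'reversed': 3 records × 2 = 6
  'pending': 1 records × 3 = 3
Step 3: Sum all mapped values = 21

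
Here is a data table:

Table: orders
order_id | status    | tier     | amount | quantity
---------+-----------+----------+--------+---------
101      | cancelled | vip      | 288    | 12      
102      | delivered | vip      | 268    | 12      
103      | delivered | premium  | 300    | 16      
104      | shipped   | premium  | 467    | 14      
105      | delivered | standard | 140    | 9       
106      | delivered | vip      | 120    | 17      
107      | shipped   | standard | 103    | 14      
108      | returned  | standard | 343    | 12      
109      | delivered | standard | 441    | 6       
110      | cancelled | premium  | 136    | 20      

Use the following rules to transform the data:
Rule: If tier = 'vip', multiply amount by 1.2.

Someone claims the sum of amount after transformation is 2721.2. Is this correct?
No, the correct result is 2741.2.

Step 1: Calculate the correct sum after transformation
Step 2: Apply multiplier 1.2 to records where tier = 'vip'
Step 3: Correct result = 2741.2
Step 4: Claimed result = 2721.2
Step 5: 2741.2 ≠ 2721.2
Conclusion: The claimed result is incorrect. The correct answer is 2741.2.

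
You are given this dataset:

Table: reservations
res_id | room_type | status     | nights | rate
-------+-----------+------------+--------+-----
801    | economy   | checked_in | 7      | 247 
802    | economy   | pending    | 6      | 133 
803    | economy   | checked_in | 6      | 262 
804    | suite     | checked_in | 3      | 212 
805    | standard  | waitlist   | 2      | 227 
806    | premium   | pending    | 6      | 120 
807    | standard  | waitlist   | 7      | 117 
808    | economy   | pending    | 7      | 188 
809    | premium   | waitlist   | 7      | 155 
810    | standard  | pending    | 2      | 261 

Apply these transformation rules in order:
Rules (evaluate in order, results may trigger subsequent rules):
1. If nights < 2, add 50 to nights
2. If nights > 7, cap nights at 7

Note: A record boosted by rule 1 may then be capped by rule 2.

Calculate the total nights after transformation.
53

Step 1: Apply rule 1 to records with nights < 2
  - 0 records get bonus of 50
  - Of these, 0 records then exceed 7 and get capped
Step 2: Apply rule 2 to records with nights > 7
  - 0 records (original) are capped
Step 3: Calculate final sum = 53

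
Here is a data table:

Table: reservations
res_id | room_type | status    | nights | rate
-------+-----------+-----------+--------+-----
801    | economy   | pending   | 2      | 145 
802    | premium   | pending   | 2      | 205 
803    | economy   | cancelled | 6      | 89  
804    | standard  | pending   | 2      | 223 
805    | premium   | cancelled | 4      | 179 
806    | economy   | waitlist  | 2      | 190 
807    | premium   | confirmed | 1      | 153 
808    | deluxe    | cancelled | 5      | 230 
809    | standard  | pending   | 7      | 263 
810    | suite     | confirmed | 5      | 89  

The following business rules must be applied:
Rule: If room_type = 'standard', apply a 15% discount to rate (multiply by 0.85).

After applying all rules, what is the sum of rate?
1693.1

Step 1: Records with room_type = 'standard' have total rate = 486
Step 2: Apply multiplier: 486 × 0.85 = 413.1
Step 3: Other records total: 1280
Step 4: Final sum = 413.1 + 1280 = 1693.1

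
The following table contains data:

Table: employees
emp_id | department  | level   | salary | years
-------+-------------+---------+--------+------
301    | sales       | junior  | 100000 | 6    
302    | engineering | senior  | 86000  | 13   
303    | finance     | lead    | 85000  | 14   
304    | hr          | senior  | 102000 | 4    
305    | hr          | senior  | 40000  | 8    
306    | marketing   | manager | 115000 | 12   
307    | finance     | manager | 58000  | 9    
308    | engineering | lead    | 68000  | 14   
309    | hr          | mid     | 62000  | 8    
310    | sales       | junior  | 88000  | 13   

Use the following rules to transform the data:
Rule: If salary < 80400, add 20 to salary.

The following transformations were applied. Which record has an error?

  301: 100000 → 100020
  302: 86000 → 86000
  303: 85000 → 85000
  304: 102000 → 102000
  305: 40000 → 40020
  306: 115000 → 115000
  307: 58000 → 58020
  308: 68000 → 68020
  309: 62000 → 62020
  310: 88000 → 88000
Record 301 has an error. The correct transformed value should be 100000, not 100020.

Step 1: Check each record against the rule
Step 2: Record 301 has salary = 100000
Step 3: Since 100000 >= 80400, the bonus should not have been applied
Step 4: Correct value = 100000, but claimed value = 100020
Conclusion: Record 301 has the error.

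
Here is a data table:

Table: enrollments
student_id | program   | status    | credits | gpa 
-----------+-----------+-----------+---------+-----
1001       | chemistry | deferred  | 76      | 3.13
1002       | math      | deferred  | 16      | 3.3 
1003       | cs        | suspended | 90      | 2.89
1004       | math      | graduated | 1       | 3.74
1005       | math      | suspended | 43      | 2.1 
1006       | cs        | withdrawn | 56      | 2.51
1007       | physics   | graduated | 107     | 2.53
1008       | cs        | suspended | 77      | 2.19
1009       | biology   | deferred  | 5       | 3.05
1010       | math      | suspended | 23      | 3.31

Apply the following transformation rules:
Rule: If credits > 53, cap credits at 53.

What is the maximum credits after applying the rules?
53

Step 1: Original maximum credits = 107
Step 2: Apply cap at 53
Step 3: 5 records had credits > 53 and were capped
Step 4: Maximum after transformation = 53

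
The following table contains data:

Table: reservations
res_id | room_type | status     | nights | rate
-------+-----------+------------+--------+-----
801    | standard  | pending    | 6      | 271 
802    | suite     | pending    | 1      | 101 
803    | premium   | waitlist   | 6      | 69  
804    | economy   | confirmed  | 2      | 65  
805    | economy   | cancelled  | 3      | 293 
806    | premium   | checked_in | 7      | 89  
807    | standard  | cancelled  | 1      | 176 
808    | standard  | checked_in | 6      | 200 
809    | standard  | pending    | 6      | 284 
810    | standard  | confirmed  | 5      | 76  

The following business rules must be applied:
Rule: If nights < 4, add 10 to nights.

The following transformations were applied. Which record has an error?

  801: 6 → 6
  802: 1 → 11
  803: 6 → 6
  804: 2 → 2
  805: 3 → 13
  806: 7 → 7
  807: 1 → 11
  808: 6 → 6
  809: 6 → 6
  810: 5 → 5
Record 804 has an error. The correct transformed value should be 12, not 2.

Step 1: Check each record against the rule
Step 2: Record 804 has nights = 2
Step 3: Since 2 < 4, the bonus should have been applied
Step 4: Correct value = 12, but claimed value = 2
Conclusion: Record 804 has the error.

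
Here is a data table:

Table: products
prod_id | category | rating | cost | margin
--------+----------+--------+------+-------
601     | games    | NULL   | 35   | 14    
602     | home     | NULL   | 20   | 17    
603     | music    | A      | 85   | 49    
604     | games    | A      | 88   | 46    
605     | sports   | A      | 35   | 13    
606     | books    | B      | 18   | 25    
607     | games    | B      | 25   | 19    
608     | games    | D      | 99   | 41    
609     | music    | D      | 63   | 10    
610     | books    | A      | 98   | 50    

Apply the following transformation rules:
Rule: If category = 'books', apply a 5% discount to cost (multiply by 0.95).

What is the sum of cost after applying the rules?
560.2

Step 1: Records with category = 'books' have total cost = 116
Step 2: Apply multiplier: 116 × 0.95 = 110.2
Step 3: Other records total: 450
Step 4: Final sum = 110.2 + 450 = 560.2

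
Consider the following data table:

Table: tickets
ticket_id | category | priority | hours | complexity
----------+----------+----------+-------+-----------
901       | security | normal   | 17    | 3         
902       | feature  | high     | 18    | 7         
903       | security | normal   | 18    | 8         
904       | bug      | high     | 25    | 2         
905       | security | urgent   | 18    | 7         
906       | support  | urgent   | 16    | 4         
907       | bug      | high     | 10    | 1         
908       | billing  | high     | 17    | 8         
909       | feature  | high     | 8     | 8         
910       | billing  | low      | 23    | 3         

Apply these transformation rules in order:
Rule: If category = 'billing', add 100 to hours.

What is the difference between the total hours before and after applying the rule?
200

Step 1: Original sum of hours = 170
Step 2: 2 records have category = 'billing'
Step 3: Each affected record changes by 100
Step 4: Total change = 2 × 100 = 200
Step 5: New sum = 170 + 200 = 370
Step 6: Difference = |370 - 170| = 200
        (Sum increased by 200)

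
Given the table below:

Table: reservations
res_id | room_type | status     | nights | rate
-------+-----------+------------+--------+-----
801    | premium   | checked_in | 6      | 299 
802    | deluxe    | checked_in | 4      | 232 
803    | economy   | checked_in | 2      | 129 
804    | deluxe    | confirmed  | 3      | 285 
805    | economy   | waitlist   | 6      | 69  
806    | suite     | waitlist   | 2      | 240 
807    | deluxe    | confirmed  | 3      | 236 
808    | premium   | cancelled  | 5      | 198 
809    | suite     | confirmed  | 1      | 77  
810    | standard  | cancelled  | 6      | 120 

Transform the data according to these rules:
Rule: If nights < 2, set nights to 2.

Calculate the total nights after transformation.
39

Step 1: 1 records have nights < 2
Step 2: These records originally summed to 1
Step 3: After setting to minimum: 1 × 2 = 2
Step 4: Unaffected records sum: 37
Step 5: Final sum = 2 + 37 = 39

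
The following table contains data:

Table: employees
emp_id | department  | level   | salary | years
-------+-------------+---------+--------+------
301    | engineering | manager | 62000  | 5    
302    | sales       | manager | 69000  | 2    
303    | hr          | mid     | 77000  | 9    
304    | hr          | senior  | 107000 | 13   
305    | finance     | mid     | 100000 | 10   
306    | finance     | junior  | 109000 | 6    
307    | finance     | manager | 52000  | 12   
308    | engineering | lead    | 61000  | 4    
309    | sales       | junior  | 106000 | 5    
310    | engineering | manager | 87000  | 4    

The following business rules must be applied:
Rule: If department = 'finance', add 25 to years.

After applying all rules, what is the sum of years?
145

Step 1: Count records where department = 'finance': 3
Step 2: Total bonus added: 3 × 25 = 75
Step 3: Original sum of years: 70
Step 4: Final sum = 70 + 75 = 145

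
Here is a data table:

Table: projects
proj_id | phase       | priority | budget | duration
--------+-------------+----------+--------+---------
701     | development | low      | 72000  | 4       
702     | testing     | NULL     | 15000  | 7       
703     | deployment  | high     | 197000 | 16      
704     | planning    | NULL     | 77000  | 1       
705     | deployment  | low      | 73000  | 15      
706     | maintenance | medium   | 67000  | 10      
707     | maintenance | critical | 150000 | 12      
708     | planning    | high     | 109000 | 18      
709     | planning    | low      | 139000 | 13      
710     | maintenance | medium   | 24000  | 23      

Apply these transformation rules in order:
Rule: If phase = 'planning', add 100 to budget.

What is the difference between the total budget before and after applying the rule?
300

Step 1: Original sum of budget = 923000
Step 2: 3 records have phase = 'planning'
Step 3: Each affected record changes by 100
Step 4: Total change = 3 × 100 = 300
Step 5: New sum = 923000 + 300 = 923300
Step 6: Difference = |923300 - 923000| = 300
        (Sum increased by 300)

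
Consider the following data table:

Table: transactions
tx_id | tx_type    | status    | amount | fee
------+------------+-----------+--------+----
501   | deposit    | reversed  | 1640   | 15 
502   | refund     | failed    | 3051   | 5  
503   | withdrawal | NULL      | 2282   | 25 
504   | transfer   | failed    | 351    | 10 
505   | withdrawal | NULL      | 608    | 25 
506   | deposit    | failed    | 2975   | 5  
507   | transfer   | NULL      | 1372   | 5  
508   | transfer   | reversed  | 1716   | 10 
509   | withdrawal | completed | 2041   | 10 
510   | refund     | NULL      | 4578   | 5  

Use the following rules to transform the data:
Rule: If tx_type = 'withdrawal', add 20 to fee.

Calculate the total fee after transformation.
175

Step 1: Count records where tx_type = 'withdrawal': 3
Step 2: Total bonus added: 3 × 20 = 60
Step 3: Original sum of fee: 115
Step 4: Final sum = 115 + 60 = 175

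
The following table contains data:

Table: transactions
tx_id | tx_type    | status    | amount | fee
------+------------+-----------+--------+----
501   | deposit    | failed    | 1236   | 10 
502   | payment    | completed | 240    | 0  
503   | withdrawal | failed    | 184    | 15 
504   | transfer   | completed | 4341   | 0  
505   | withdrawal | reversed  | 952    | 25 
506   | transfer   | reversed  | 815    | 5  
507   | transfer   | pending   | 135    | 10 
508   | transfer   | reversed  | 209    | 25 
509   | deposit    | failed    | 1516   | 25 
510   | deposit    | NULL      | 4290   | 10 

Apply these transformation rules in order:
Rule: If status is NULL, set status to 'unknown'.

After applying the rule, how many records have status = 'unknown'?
1

Step 1: Count records where status IS NULL
Step 2: Found 1 records with NULL status
Step 3: These records will have status set to 'unknown'
Step 4: Records already having status = 'unknown': 0
Step 5: Answer: 1 + 0 = 1 records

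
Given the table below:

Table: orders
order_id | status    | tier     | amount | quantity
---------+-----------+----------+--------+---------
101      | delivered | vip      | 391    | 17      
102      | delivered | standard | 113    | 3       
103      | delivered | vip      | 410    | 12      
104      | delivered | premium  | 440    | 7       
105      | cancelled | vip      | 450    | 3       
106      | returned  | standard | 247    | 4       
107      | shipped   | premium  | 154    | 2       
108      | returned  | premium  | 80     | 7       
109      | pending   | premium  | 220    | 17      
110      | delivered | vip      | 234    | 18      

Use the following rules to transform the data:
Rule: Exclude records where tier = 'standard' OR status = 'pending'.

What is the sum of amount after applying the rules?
2159

Step 1: Find records where tier = 'standard' OR status = 'pending'
Step 2: 3 records match, summing to 580
Step 3: Original sum: 2739
Step 4: Remaining sum = 2739 - 580 = 2159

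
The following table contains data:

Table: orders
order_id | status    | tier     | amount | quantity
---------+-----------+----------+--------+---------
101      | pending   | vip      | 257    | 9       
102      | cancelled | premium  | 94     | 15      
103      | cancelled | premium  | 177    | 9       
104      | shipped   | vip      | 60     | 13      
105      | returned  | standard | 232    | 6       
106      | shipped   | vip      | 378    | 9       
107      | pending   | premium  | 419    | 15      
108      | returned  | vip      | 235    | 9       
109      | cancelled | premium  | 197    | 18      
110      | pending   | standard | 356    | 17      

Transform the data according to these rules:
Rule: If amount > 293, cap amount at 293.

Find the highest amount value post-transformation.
293

Step 1: Original maximum amount = 419
Step 2: Apply cap at 293
Step 3: 3 records had amount > 293 and were capped
Step 4: Maximum after transformation = 293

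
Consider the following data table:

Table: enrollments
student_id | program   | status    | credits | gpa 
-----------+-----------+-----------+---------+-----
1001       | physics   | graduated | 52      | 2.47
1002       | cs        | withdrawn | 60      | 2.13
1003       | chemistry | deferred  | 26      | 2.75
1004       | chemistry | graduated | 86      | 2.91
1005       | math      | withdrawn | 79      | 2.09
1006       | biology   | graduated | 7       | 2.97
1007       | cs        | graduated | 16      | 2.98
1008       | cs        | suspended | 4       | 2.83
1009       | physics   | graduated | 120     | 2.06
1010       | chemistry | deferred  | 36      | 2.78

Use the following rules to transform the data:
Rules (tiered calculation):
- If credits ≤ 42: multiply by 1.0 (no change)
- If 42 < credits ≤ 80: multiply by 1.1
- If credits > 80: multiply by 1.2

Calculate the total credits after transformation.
546.3

Step 1: Tier 1 (credits ≤ 42): 5 records, sum = 89 × 1.0 = 89.0
Step 2: Tier 2 (42 < credits ≤ 80): 3 records, sum = 191 × 1.1 = 210.1
Step 3: Tier 3 (credits > 80): 2 records, sum = 206 × 1.2 = 247.2
Step 4: Final sum = 89.0 + 210.1 + 247.2 = 546.3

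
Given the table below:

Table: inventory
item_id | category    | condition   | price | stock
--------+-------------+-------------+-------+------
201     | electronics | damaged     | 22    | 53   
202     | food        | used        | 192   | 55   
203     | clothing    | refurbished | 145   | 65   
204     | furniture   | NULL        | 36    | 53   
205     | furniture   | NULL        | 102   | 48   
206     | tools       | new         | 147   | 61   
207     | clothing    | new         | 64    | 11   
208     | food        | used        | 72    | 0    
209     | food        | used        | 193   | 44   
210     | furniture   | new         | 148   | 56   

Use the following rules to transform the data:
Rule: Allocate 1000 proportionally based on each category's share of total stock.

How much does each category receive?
clothing: 170.4, electronics: 118.83, food: 221.97, furniture: 352.02, tools: 136.77

Step 1: Calculate total stock = 446
Step 2: Calculate each category's proportion:
  clothing: 76/446 = 17.04% → 170.4
  electronics: 53/446 = 11.88% → 118.83
  food: 99/446 = 22.20% → 221.97
  furniture: 157/446 = 35.20% → 352.02
  tools: 61/446 = 13.68% → 136.77
Step 3: Verify: sum of allocations ≈ 1000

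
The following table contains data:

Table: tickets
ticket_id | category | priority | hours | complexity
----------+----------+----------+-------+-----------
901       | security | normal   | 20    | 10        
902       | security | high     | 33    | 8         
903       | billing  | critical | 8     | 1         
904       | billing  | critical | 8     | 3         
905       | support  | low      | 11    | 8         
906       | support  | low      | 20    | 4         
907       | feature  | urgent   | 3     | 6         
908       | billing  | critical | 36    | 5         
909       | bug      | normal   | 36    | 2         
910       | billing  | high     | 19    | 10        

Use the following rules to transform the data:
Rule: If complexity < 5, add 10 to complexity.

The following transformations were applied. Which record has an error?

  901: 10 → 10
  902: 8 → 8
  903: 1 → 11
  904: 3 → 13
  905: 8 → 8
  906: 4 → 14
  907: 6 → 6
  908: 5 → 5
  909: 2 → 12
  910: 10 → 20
Record 910 has an error. The correct transformed value should be 10, not 20.

Step 1: Check each record against the rule
Step 2: Record 910 has complexity = 10
Step 3: Since 10 >= 5, the bonus should not have been applied
Step 4: Correct value = 10, but claimed value = 20
Conclusion: Record 910 has the error.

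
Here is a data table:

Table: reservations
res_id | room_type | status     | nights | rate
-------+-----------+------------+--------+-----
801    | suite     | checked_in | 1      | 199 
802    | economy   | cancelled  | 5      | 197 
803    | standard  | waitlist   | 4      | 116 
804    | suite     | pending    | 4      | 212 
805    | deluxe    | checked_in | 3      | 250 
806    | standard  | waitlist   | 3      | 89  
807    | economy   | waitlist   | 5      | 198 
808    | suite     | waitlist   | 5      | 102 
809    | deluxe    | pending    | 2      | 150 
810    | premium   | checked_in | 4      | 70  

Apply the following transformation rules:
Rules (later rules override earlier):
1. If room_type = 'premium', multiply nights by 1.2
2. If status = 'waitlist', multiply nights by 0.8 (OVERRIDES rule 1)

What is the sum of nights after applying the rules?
33.4

Step 1: Rule 2 takes priority for records with status = 'waitlist'
  - 4 records: 17 × 0.8 = 13.6
Step 2: Rule 1 applies to remaining records with room_type = 'premium'
  - 1 records: 4 × 1.2 = 4.8
Step 3: Other records unchanged: 15
Step 4: Final sum = 13.6 + 4.8 + 15 = 33.4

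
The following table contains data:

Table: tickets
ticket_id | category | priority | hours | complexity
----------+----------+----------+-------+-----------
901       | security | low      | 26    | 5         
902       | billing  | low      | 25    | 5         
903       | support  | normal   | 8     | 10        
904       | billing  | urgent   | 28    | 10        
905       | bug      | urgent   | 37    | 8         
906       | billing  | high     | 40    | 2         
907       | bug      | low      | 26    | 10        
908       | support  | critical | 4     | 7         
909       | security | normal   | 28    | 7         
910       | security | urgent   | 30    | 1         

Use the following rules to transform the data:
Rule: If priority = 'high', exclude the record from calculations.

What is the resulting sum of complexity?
63

Step 1: Identify records where priority = 'high'
Step 2: The excluded records sum to 2
Step 3: Original total complexity = 65
Step 4: Remaining total = 65 - 2 = 63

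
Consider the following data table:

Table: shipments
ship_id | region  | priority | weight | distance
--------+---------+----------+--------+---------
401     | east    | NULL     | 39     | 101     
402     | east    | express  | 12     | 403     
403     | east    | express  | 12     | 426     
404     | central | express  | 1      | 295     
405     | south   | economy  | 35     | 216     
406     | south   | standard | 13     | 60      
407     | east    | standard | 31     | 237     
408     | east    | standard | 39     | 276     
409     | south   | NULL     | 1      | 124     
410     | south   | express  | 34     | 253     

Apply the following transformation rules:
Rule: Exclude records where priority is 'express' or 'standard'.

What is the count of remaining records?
3

Step 1: Count records to exclude
  - 4 (express) + 3 (standard) = 7 records
Step 2: Total records: 10
Step 3: Remaining = 10 - 7 = 3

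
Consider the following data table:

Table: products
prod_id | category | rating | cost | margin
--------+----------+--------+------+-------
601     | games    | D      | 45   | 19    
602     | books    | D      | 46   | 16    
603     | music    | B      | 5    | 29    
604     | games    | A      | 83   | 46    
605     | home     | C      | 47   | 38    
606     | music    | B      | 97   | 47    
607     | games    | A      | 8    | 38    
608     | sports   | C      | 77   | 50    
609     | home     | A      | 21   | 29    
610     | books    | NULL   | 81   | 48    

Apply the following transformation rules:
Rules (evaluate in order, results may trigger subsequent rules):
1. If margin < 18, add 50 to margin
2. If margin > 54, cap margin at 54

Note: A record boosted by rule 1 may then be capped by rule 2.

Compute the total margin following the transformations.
398

Step 1: Apply rule 1 to records with margin < 18
  - 1 records get bonus of 50
  - Of these, 1 records then exceed 54 and get capped
Step 2: Apply rule 2 to records with margin > 54
  - 0 records (original) are capped
Step 3: Calculate final sum = 398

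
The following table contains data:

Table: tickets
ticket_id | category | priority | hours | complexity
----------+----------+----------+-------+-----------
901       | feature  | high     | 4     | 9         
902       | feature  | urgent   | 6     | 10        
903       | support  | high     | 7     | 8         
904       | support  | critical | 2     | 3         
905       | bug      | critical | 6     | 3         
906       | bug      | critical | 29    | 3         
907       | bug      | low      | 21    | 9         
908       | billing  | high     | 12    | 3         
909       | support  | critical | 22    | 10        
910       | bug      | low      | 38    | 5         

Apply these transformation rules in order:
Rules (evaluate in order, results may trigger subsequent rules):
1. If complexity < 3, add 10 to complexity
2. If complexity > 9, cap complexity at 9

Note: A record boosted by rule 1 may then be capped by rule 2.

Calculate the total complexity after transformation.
61

Step 1: Apply rule 1 to records with complexity < 3
  - 0 records get bonus of 10
  - Of these, 0 records then exceed 9 and get capped
Step 2: Apply rule 2 to records with complexity > 9
  - 2 records (original) are capped
Step 3: Calculate final sum = 61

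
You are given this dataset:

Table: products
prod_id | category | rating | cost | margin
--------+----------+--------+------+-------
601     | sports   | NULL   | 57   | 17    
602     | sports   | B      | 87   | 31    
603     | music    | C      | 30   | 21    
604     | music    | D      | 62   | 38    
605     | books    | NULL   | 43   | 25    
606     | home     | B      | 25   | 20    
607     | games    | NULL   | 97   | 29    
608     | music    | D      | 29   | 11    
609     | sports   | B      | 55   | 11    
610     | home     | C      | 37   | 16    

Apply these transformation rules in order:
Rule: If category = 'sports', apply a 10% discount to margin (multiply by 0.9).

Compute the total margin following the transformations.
213.1

Step 1: Records with category = 'sports' have total margin = 59
Step 2: Apply multiplier: 59 × 0.9 = 53.1
Step 3: Other records total: 160
Step 4: Final sum = 53.1 + 160 = 213.1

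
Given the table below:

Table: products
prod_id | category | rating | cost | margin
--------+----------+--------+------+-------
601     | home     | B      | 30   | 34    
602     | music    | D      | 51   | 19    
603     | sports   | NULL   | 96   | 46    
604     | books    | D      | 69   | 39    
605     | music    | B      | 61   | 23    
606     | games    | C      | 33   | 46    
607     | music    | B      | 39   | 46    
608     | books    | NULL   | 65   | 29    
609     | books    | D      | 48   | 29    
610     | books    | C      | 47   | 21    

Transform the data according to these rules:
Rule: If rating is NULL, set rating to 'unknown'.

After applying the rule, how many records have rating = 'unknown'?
2

Step 1: Count records where rating IS NULL
Step 2: Found 2 records with NULL rating
Step 3: These records will have rating set to 'unknown'
Step 4: Records already having rating = 'unknown': 0
Step 5: Answer: 2 + 0 = 2 records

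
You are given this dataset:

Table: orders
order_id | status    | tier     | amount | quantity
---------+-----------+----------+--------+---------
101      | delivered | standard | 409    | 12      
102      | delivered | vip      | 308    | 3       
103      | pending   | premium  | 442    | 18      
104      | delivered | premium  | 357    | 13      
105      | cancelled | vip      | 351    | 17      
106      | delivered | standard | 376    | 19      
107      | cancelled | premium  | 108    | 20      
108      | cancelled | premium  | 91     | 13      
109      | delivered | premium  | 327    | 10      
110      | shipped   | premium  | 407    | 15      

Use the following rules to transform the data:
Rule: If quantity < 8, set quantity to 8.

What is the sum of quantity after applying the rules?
145

Step 1: 1 records have quantity < 8
Step 2: These records originally summed to 3
Step 3: After setting to minimum: 1 × 8 = 8
Step 4: Unaffected records sum: 137
Step 5: Final sum = 8 + 137 = 145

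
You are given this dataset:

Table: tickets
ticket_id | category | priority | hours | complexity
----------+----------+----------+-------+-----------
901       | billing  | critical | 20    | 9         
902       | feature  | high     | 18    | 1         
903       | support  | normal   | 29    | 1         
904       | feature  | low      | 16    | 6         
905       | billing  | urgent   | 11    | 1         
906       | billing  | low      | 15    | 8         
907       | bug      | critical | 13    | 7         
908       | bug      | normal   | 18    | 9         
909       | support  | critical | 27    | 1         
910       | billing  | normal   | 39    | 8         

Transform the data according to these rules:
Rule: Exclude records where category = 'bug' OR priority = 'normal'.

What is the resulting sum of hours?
107

Step 1: Find records where category = 'bug' OR priority = 'normal'
Step 2: 4 records match, summing to 99
Step 3: Original sum: 206
Step 4: Remaining sum = 206 - 99 = 107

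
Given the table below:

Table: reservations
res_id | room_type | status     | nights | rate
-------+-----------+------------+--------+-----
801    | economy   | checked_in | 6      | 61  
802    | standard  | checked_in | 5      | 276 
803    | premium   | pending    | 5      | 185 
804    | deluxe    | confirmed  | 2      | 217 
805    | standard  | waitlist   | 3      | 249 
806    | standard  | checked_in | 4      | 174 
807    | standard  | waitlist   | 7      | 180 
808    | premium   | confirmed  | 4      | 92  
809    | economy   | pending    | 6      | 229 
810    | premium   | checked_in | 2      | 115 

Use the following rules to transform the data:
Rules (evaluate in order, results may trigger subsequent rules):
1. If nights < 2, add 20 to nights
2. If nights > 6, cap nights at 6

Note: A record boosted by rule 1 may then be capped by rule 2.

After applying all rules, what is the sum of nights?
43

Step 1: Apply rule 1 to records with nights < 2
  - 0 records get bonus of 20
  - Of these, 0 records then exceed 6 and get capped
Step 2: Apply rule 2 to records with nights > 6
  - 1 records (original) are capped
Step 3: Calculate final sum = 43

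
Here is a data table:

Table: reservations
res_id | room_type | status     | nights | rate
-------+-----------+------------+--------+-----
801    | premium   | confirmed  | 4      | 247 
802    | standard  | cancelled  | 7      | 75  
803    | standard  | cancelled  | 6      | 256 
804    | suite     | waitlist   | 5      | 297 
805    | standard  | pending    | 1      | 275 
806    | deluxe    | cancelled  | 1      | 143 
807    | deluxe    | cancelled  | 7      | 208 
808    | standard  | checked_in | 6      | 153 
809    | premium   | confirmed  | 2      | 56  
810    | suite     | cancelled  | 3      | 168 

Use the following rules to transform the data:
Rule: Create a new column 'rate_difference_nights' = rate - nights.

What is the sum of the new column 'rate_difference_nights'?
1836

Step 1: For each record, compute rate - nights
Example calculations:
  247 - 4 = 243
  75 - 7 = 68
  256 - 6 = 250
  ...
Step 2: Sum all derived values
Step 3: Total = 1836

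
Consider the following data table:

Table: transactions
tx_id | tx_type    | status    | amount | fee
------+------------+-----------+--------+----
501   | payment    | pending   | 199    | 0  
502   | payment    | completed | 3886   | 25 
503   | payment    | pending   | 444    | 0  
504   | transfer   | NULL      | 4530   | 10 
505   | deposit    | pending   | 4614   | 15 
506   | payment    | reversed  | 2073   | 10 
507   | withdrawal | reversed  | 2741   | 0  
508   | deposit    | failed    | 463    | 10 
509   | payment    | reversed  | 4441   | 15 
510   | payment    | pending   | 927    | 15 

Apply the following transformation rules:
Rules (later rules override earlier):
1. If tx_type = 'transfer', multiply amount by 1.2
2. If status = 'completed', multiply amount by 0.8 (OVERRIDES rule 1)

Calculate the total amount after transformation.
24446.8

Step 1: Rule 2 takes priority for records with status = 'completed'
  - 1 records: 3886 × 0.8 = 3108.8
Step 2: Rule 1 applies to remaining records with tx_type = 'transfer'
  - 1 records: 4530 × 1.2 = 5436.0
Step 3: Other records unchanged: 15902
Step 4: Final sum = 3108.8 + 5436.0 + 15902 = 24446.8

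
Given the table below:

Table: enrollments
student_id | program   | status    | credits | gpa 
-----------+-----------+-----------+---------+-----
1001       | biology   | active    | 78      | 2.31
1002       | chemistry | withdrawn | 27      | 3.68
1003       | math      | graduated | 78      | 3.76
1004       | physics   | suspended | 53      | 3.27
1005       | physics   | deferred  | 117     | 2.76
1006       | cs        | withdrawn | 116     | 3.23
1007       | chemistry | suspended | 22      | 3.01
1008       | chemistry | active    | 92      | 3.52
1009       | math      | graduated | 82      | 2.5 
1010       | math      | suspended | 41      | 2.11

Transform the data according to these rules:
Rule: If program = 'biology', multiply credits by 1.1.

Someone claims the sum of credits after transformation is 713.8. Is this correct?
Yes, the result is correct.

Step 1: Calculate the correct sum after transformation
Step 2: Apply multiplier 1.1 to records where program = 'biology'
Step 3: Correct result = 713.8
Step 4: Claimed result = 713.8
Step 5: 713.8 = 713.8 ✓
Conclusion: The claimed result is correct.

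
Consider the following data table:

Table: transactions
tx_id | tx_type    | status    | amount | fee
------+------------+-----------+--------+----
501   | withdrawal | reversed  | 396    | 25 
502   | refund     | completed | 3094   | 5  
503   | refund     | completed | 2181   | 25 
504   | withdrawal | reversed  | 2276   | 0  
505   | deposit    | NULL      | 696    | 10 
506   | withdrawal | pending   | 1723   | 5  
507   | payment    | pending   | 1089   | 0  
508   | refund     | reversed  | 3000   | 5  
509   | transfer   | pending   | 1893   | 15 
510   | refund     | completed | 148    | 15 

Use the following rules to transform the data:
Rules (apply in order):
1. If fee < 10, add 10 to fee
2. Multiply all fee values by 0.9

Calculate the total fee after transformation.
139.5

Step 1: Apply Rule 1 - Add 10 to records with fee < 10
  - 5 records affected: 15 + (5 × 10) = 65
  - Unaffected records: 90
  - Sum after Rule 1: 155
Step 2: Apply Rule 2 - Multiply all by 0.9
  - 155 × 0.9 = 139.5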